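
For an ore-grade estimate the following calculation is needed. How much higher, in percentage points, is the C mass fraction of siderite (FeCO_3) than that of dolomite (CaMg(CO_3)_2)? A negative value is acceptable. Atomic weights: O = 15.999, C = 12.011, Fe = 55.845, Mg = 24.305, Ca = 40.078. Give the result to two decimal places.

-2.66 percentage points

C in FeCO_3: molar mass 115.853 g/mol; 1×12.011 = 12.011 g → 10.37 wt%.
C in CaMg(CO_3)_2: molar mass 184.399 g/mol; 2×12.011 = 24.022 g → 13.03 wt%.
Difference = 10.37 − 13.03 = -2.66 percentage points.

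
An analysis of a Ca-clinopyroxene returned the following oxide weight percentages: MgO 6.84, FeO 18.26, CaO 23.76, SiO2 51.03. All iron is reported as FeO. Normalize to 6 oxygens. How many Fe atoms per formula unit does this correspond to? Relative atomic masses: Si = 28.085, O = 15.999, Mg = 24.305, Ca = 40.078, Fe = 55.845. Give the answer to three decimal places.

0.599 Fe apfu

MgO: 6.84/40.304 = 0.16971 mol → 0.16971 mol Mg, 0.16971 mol O.
FeO: 18.26/71.844 = 0.25416 mol → 0.25416 mol Fe, 0.25416 mol O.
CaO: 23.76/56.077 = 0.42370 mol → 0.42370 mol Ca, 0.42370 mol O.
SiO2: 51.03/60.083 = 0.84933 mol → 0.84933 mol Si, 1.69866 mol O.
Total oxygen = 2.54623 mol. Normalization factor = 6/2.54623 = 2.35642.
Fe per 6 O = 0.25416 × 2.35642 = 0.599.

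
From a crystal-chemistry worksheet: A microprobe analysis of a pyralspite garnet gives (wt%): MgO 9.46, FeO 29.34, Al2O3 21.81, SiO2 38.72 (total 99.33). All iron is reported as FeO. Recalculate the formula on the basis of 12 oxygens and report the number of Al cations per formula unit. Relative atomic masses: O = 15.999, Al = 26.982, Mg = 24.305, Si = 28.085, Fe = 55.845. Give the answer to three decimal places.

9.46 wt% MgO ÷ 40.304 g/mol = 0.23472 mol, giving 0.23472 Mg and 0.23472 O.
29.34 wt% FeO ÷ 71.844 g/mol = 0.40838 mol, giving 0.40838 Fe and 0.40838 O.
21.81 wt% Al2O3 ÷ 101.961 g/mol = 0.21391 mol, giving 0.42782 Al and 0.64173 O.
38.72 wt% SiO2 ÷ 60.083 g/mol = 0.64444 mol, giving 0.64444 Si and 1.28888 O.
Oxygen sums to 2.57371; scaling by 12/2.57371 = 4.66253 puts the formula on 12 O.
Al: 0.42782 × 4.66253 = 1.995 atoms per formula unit.

1.995 Al apfu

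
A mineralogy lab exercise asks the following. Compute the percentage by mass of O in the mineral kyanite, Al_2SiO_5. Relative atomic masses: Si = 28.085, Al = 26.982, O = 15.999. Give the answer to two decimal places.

Molar mass of Al_2SiO_5: 2×26.982 + 1×28.085 + 5×15.999 = 162.044 g/mol.
Mass of O per formula unit: 5 × 15.999 = 79.995 g.
Weight fraction O = 79.995 / 162.044 = 0.4937.

49.37 wt%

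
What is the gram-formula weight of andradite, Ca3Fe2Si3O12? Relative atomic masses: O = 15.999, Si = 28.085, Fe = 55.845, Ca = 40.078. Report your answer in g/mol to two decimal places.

M = 3(40.078) + 2(55.845) + 3(28.085) + 12(15.999)

508.17 g/mol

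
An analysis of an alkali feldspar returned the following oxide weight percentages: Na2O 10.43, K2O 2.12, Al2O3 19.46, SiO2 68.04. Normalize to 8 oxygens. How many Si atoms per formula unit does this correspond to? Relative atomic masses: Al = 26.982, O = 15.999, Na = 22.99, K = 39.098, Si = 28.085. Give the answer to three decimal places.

Na2O: 10.43/61.979 = 0.16828 mol → 0.33656 mol Na, 0.16828 mol O.
K2O: 2.12/94.195 = 0.02251 mol → 0.04502 mol K, 0.02251 mol O.
Al2O3: 19.46/101.961 = 0.19086 mol → 0.38172 mol Al, 0.57258 mol O.
SiO2: 68.04/60.083 = 1.13243 mol → 1.13243 mol Si, 2.26486 mol O.
Total oxygen = 3.02823 mol. Normalization factor = 8/3.02823 = 2.64181.
Si per 8 O = 1.13243 × 2.64181 = 2.992.

2.992 Si apfu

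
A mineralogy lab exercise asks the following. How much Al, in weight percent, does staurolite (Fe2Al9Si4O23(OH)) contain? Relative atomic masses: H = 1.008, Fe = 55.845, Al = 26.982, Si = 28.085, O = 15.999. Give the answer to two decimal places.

M(Fe2Al9Si4O23(OH)) = 851.852 g/mol.
Al contributes 9 × 26.982 = 242.838 g per mole.
242.838/851.852 = 0.2851 → 28.51%.

28.51 weight percent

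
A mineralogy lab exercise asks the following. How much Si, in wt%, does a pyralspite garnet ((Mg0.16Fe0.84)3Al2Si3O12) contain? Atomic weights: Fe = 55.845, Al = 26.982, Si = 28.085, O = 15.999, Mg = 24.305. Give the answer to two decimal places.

Molar mass of (Mg0.16Fe0.84)3Al2Si3O12: 0.48·24.305 + 2.52·55.845 + 2·26.982 + 3·28.085 + 12·15.999 = 482.603 g/mol.
Mass of Si per formula unit: 3 × 28.085 = 84.255 g.
Weight fraction Si = 84.255 / 482.603 = 0.1746.

17.46 wt%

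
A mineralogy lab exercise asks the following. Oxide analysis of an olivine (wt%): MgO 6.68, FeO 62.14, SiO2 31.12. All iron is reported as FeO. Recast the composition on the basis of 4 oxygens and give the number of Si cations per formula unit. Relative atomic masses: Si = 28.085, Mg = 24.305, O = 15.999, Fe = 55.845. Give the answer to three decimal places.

1.003 Si apfu

6.68 wt% MgO ÷ 40.304 g/mol = 0.16574 mol, giving 0.16574 Mg and 0.16574 O.
62.14 wt% FeO ÷ 71.844 g/mol = 0.86493 mol, giving 0.86493 Fe and 0.86493 O.
31.12 wt% SiO2 ÷ 60.083 g/mol = 0.51795 mol, giving 0.51795 Si and 1.03590 O.
Oxygen sums to 2.06657; scaling by 4/2.06657 = 1.93557 puts the formula on 4 O.
Si: 0.51795 × 1.93557 = 1.003 atoms per formula unit.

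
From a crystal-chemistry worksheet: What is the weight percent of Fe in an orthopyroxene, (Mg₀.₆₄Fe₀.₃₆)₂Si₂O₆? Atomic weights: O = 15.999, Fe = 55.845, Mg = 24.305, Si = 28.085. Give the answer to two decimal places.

17.99 mass %

Formula mass = 1.28*24.305 + 0.72*55.845 + 2*28.085 + 6*15.999 = 223.483 g/mol, of which 40.208 g is Fe.
So Fe makes up 40.208/223.483 = 0.1799 of the mass, i.e. 17.99%.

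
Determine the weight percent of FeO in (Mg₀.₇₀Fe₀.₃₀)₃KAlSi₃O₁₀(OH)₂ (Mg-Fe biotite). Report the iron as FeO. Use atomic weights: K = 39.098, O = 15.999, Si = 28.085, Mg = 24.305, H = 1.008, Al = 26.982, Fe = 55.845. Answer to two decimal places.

Molar mass of (Mg₀.₇₀Fe₀.₃₀)₃KAlSi₃O₁₀(OH)₂ = 2.10·24.305 + 0.90·55.845 + 1·39.098 + 1·26.982 + 3·28.085 + 12·15.999 + 2·1.008 = 445.640 g/mol.
Each formula unit contains 0.90 Fe, equivalent to 0.90/1 = 0.9000 mol FeO.
M(FeO) = 1×55.845 + 1×15.999 = 71.844 g/mol.
Mass of FeO per formula unit = 0.9000 × 71.844 = 64.660 g.
FeO wt% = 64.660 / 445.640 × 100 = 14.51%.

14.51 wt%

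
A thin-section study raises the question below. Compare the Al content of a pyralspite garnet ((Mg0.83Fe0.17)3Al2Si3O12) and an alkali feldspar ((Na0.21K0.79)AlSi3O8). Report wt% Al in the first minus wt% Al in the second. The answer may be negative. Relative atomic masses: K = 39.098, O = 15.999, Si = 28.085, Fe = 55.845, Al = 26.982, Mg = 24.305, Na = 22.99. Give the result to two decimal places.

First mineral: 53.964 g Al in 419.207 g formula = 12.87 wt% Al.
Second mineral: 26.982 g Al in 274.944 g formula = 9.81 wt% Al.
12.87% − 9.81% gives a difference of 3.06 percentage points.

3.06 percentage points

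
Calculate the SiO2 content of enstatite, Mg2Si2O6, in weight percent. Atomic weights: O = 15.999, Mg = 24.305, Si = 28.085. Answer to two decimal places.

59.85 wt%

M(Mg2Si2O6) = 200.774 g/mol; M(SiO2) = 60.083 g/mol.
Moles SiO2 per formula unit = 2 Si ÷ 1 = 2.0000.
SiO2 fraction = (2.0000 × 60.083) / 200.774 = 120.166/200.774 = 0.5985.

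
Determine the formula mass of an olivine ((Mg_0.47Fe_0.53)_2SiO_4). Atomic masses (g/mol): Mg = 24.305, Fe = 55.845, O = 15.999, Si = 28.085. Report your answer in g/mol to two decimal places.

M = 0.94(24.305) + 1.06(55.845) + 1(28.085) + 4(15.999)

174.12 g/mol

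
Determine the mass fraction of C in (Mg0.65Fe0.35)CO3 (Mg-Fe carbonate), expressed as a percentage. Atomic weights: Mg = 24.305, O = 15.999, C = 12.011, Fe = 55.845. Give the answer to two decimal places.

M((Mg0.65Fe0.35)CO3) = 95.352 g/mol.
C contributes 1 × 12.011 = 12.011 g per mole.
12.011/95.352 = 0.1260 → 12.60%.

12.60 mass %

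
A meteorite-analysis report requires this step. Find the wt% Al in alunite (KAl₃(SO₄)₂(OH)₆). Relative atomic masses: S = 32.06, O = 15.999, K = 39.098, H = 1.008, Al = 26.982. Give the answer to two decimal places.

19.54 weight percent

Formula mass = 1×39.098 + 3×26.982 + 2×32.06 + 14×15.999 + 6×1.008 = 414.198 g/mol, of which 80.946 g is Al.
So Al makes up 80.946/414.198 = 0.1954 of the mass, i.e. 19.54%.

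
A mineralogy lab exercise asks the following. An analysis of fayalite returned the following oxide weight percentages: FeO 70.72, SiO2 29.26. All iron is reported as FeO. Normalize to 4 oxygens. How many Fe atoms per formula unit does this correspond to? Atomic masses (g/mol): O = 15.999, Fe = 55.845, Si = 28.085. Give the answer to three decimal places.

2.011 Fe apfu

70.72 wt% FeO ÷ 71.844 g/mol = 0.98435 mol, giving 0.98435 Fe and 0.98435 O.
29.26 wt% SiO2 ÷ 60.083 g/mol = 0.48699 mol, giving 0.48699 Si and 0.97398 O.
Oxygen sums to 1.95833; scaling by 4/1.95833 = 2.04256 puts the formula on 4 O.
Fe: 0.98435 × 2.04256 = 2.011 atoms per formula unit.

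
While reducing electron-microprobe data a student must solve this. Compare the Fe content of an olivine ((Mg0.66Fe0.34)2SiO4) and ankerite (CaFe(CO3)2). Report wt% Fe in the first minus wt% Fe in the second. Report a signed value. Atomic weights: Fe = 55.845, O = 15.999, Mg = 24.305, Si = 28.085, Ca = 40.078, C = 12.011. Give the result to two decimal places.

M((Mg0.66Fe0.34)2SiO4) = 162.138 g/mol, so wt% Fe = 37.975/162.138 × 100 = 23.42%.
M(CaFe(CO3)2) = 215.939 g/mol, so wt% Fe = 55.845/215.939 × 100 = 25.86%.
23.42 − 25.86 = -2.44 pp.

-2.44 percentage points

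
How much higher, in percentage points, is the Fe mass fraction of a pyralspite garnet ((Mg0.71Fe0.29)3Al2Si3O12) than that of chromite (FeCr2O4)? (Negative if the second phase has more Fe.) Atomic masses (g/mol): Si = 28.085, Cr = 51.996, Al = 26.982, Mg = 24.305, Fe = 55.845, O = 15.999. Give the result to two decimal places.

M((Mg0.71Fe0.29)3Al2Si3O12) = 430.562 g/mol, so wt% Fe = 48.585/430.562 × 100 = 11.28%.
M(FeCr2O4) = 223.833 g/mol, so wt% Fe = 55.845/223.833 × 100 = 24.95%.
11.28 − 24.95 = -13.67 pp.

-13.67 percentage points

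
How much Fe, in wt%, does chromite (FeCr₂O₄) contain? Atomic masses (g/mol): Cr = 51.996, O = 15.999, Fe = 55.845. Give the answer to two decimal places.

24.95 wt%

Formula mass = 1×55.845 + 2×51.996 + 4×15.999 = 223.833 g/mol, of which 55.845 g is Fe.
So Fe makes up 55.845/223.833 = 0.2495 of the mass, i.e. 24.95%.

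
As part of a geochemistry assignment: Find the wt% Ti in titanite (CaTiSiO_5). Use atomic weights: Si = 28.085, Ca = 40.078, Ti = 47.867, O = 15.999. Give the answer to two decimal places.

24.42 weight percent

Molar mass of CaTiSiO_5: 1*40.078 + 1*47.867 + 1*28.085 + 5*15.999 = 196.025 g/mol.
Mass of Ti per formula unit: 1 × 47.867 = 47.867 g.
Weight fraction Ti = 47.867 / 196.025 = 0.2442.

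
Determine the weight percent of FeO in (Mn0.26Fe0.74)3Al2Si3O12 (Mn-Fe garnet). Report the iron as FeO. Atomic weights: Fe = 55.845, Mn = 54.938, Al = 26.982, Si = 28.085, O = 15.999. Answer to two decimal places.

32.09 wt%

M((Mn0.26Fe0.74)3Al2Si3O12) = 497.035 g/mol; M(FeO) = 71.844 g/mol.
Moles FeO per formula unit = 2.22 Fe ÷ 1 = 2.2200.
FeO fraction = (2.2200 × 71.844) / 497.035 = 159.494/497.035 = 0.3209.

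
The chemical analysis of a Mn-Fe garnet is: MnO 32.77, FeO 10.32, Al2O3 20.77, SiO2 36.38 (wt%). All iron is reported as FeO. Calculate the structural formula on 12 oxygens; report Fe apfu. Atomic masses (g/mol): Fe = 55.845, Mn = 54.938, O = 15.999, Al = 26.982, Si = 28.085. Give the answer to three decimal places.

MnO (M=70.937): mol = 0.46196; Mn = 0.46196, O = 0.46196.
FeO (M=71.844): mol = 0.14364; Fe = 0.14364, O = 0.14364.
Al2O3 (M=101.961): mol = 0.20371; Al = 0.40742, O = 0.61113.
SiO2 (M=60.083): mol = 0.60550; Si = 0.60550, O = 1.21100.
ΣO = 2.42773; factor = 12/ΣO = 4.94289.
Fe apfu = 0.14364 × 4.94289 = 0.710.

0.710 Fe apfu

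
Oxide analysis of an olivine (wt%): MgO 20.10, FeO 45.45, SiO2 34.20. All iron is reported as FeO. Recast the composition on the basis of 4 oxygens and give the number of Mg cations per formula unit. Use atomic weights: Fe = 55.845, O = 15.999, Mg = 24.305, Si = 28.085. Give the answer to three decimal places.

0.879 Mg apfu

MgO (M=40.304): mol = 0.49871; Mg = 0.49871, O = 0.49871.
FeO (M=71.844): mol = 0.63262; Fe = 0.63262, O = 0.63262.
SiO2 (M=60.083): mol = 0.56921; Si = 0.56921, O = 1.13842.
ΣO = 2.26975; factor = 4/ΣO = 1.76231.
Mg apfu = 0.49871 × 1.76231 = 0.879.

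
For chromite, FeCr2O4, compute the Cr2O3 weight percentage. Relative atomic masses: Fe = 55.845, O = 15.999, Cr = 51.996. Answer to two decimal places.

Formula mass = 223.833 g/mol.
2 Cr → 1.0000 mol Cr2O3 per formula unit; M(Cr2O3) = 151.989, so Cr2O3 mass = 151.989 g.
151.989/223.833 × 100 = 67.90 wt%.

67.90 wt%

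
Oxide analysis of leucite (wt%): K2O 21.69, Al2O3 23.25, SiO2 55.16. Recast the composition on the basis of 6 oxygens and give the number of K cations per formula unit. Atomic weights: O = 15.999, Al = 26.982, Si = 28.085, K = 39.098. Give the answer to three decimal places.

1.005 K apfu

K2O: 21.69/94.195 = 0.23027 mol → 0.46054 mol K, 0.23027 mol O.
Al2O3: 23.25/101.961 = 0.22803 mol → 0.45606 mol Al, 0.68409 mol O.
SiO2: 55.16/60.083 = 0.91806 mol → 0.91806 mol Si, 1.83612 mol O.
Total oxygen = 2.75048 mol. Normalization factor = 6/2.75048 = 2.18144.
K per 6 O = 0.46054 × 2.18144 = 1.005.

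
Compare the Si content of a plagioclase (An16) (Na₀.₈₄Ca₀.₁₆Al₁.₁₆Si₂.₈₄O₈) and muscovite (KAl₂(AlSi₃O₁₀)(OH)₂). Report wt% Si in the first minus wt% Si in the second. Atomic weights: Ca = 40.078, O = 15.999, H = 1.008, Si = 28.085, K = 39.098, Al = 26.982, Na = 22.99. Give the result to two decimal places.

8.97 percentage points

Si in Na₀.₈₄Ca₀.₁₆Al₁.₁₆Si₂.₈₄O₈: molar mass 264.777 g/mol; 2.84×28.085 = 79.761 g → 30.12 wt%.
Si in KAl₂(AlSi₃O₁₀)(OH)₂: molar mass 398.303 g/mol; 3×28.085 = 84.255 g → 21.15 wt%.
Difference = 30.12 − 21.15 = 8.97 percentage points.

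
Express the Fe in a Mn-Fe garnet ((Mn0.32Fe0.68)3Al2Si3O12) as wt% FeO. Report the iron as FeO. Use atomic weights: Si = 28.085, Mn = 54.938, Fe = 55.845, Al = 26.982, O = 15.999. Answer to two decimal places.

29.50 wt%

Molar mass of (Mn0.32Fe0.68)3Al2Si3O12 = 0.96*54.938 + 2.04*55.845 + 2*26.982 + 3*28.085 + 12*15.999 = 496.871 g/mol.
Each formula unit contains 2.04 Fe, equivalent to 2.04/1 = 2.0400 mol FeO.
M(FeO) = 1×55.845 + 1×15.999 = 71.844 g/mol.
Mass of FeO per formula unit = 2.0400 × 71.844 = 146.562 g.
FeO wt% = 146.562 / 496.871 × 100 = 29.50%.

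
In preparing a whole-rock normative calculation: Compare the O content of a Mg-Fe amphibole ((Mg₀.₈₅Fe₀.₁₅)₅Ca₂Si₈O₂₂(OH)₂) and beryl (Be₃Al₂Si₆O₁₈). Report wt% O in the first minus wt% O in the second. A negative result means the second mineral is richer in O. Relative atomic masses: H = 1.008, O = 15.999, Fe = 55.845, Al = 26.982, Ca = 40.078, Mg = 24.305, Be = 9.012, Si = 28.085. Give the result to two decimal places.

-7.65 percentage points

O in (Mg₀.₈₅Fe₀.₁₅)₅Ca₂Si₈O₂₂(OH)₂: molar mass 836.008 g/mol; 24×15.999 = 383.976 g → 45.93 wt%.
O in Be₃Al₂Si₆O₁₈: molar mass 537.492 g/mol; 18×15.999 = 287.982 g → 53.58 wt%.
Difference = 45.93 − 53.58 = -7.65 percentage points.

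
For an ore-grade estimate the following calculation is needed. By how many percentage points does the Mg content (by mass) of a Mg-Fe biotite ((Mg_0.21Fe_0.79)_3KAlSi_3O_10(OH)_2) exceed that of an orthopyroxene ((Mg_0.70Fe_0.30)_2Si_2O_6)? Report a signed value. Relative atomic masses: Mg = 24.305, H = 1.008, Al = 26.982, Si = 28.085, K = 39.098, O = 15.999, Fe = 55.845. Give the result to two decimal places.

-12.38 percentage points

M((Mg_0.21Fe_0.79)_3KAlSi_3O_10(OH)_2) = 492.004 g/mol, so wt% Mg = 15.312/492.004 × 100 = 3.11%.
M((Mg_0.70Fe_0.30)_2Si_2O_6) = 219.698 g/mol, so wt% Mg = 34.027/219.698 × 100 = 15.49%.
3.11 − 15.49 = -12.38 pp.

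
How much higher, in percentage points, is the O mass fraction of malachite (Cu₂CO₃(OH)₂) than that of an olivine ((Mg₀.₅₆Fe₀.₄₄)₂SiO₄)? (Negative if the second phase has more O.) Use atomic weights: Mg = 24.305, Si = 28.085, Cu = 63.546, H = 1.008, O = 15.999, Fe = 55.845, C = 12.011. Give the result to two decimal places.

-1.81 percentage points

O in Cu₂CO₃(OH)₂: molar mass 221.114 g/mol; 5×15.999 = 79.995 g → 36.18 wt%.
O in (Mg₀.₅₆Fe₀.₄₄)₂SiO₄: molar mass 168.446 g/mol; 4×15.999 = 63.996 g → 37.99 wt%.
Difference = 36.18 − 37.99 = -1.81 percentage points.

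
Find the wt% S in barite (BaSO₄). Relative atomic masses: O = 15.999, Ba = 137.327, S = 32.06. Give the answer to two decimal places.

13.74 weight percent

M(BaSO₄) = 233.383 g/mol.
S contributes 1 × 32.06 = 32.060 g per mole.
32.060/233.383 = 0.1374 → 13.74%.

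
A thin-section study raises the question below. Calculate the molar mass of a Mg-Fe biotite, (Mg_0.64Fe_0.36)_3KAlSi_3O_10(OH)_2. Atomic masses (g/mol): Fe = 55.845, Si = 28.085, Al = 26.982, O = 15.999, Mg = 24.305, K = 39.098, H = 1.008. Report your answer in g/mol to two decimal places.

The formula mass is the sum 1.92*24.305 + 1.08*55.845 + 1*39.098 + 1*26.982 + 3*28.085 + 12*15.999 + 2*1.008.

451.32 g/mol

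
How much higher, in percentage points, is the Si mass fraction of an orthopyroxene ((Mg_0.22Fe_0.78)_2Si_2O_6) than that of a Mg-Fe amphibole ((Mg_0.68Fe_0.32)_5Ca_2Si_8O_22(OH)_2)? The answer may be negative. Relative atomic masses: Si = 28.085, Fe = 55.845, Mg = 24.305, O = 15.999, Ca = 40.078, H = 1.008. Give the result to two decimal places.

-3.57 percentage points

Si in (Mg_0.22Fe_0.78)_2Si_2O_6: molar mass 249.976 g/mol; 2×28.085 = 56.170 g → 22.47 wt%.
Si in (Mg_0.68Fe_0.32)_5Ca_2Si_8O_22(OH)_2: molar mass 862.817 g/mol; 8×28.085 = 224.680 g → 26.04 wt%.
Difference = 22.47 − 26.04 = -3.57 percentage points.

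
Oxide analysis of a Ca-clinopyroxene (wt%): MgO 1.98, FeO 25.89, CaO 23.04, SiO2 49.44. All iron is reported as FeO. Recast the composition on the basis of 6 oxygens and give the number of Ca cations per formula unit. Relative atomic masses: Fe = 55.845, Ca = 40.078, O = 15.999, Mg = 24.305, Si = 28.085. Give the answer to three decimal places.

1.98 wt% MgO ÷ 40.304 g/mol = 0.04913 mol, giving 0.04913 Mg and 0.04913 O.
25.89 wt% FeO ÷ 71.844 g/mol = 0.36036 mol, giving 0.36036 Fe and 0.36036 O.
23.04 wt% CaO ÷ 56.077 g/mol = 0.41086 mol, giving 0.41086 Ca and 0.41086 O.
49.44 wt% SiO2 ÷ 60.083 g/mol = 0.82286 mol, giving 0.82286 Si and 1.64572 O.
Oxygen sums to 2.46607; scaling by 6/2.46607 = 2.43302 puts the formula on 6 O.
Ca: 0.41086 × 2.43302 = 1.000 atoms per formula unit.

1.000 Ca apfu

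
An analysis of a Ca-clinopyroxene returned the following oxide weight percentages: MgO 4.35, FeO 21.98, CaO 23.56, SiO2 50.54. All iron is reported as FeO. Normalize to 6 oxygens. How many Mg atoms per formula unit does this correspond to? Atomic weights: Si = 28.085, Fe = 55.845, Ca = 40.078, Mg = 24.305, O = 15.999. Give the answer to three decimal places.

0.257 Mg apfu

MgO: 4.35/40.304 = 0.10793 mol → 0.10793 mol Mg, 0.10793 mol O.
FeO: 21.98/71.844 = 0.30594 mol → 0.30594 mol Fe, 0.30594 mol O.
CaO: 23.56/56.077 = 0.42014 mol → 0.42014 mol Ca, 0.42014 mol O.
SiO2: 50.54/60.083 = 0.84117 mol → 0.84117 mol Si, 1.68234 mol O.
Total oxygen = 2.51635 mol. Normalization factor = 6/2.51635 = 2.38441.
Mg per 6 O = 0.10793 × 2.38441 = 0.257.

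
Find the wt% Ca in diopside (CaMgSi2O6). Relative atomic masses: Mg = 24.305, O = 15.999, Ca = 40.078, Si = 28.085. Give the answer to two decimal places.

Molar mass of CaMgSi2O6: 1·40.078 + 1·24.305 + 2·28.085 + 6·15.999 = 216.547 g/mol.
Mass of Ca per formula unit: 1 × 40.078 = 40.078 g.
Weight fraction Ca = 40.078 / 216.547 = 0.1851.

18.51 wt%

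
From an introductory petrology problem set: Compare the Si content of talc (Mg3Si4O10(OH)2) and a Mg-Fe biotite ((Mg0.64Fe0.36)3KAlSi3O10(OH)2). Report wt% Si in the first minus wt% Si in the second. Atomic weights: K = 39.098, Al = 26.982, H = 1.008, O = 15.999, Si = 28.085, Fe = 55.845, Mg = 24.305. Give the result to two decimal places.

10.95 percentage points

First mineral: 112.340 g Si in 379.259 g formula = 29.62 wt% Si.
Second mineral: 84.255 g Si in 451.317 g formula = 18.67 wt% Si.
29.62% − 18.67% gives a difference of 10.95 percentage points.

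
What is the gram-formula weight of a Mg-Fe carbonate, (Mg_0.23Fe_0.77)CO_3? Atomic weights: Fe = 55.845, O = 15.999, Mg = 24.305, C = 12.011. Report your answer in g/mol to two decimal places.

The formula mass is the sum 0.23*24.305 + 0.77*55.845 + 1*12.011 + 3*15.999.

108.60 g/mol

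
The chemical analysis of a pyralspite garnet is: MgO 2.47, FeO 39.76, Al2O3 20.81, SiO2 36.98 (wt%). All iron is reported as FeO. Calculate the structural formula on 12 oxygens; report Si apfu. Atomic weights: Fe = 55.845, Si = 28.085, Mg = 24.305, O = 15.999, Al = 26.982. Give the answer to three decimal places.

2.47 wt% MgO ÷ 40.304 g/mol = 0.06128 mol, giving 0.06128 Mg and 0.06128 O.
39.76 wt% FeO ÷ 71.844 g/mol = 0.55342 mol, giving 0.55342 Fe and 0.55342 O.
20.81 wt% Al2O3 ÷ 101.961 g/mol = 0.20410 mol, giving 0.40820 Al and 0.61230 O.
36.98 wt% SiO2 ÷ 60.083 g/mol = 0.61548 mol, giving 0.61548 Si and 1.23096 O.
Oxygen sums to 2.45796; scaling by 12/2.45796 = 4.88210 puts the formula on 12 O.
Si: 0.61548 × 4.88210 = 3.005 atoms per formula unit.

3.005 Si apfu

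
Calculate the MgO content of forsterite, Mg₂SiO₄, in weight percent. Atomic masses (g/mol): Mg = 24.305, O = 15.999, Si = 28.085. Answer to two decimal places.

57.29 wt%

Molar mass of Mg₂SiO₄ = 2×24.305 + 1×28.085 + 4×15.999 = 140.691 g/mol.
Each formula unit contains 2 Mg, equivalent to 2/1 = 2.0000 mol MgO.
M(MgO) = 1×24.305 + 1×15.999 = 40.304 g/mol.
Mass of MgO per formula unit = 2.0000 × 40.304 = 80.608 g.
MgO wt% = 80.608 / 140.691 × 100 = 57.29%.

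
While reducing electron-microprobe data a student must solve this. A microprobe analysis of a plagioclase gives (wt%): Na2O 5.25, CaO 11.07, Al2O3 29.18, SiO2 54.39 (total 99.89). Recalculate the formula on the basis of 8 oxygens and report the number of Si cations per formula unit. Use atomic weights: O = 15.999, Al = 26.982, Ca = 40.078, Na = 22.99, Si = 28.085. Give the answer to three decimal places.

Na2O: 5.25/61.979 = 0.08471 mol → 0.16942 mol Na, 0.08471 mol O.
CaO: 11.07/56.077 = 0.19741 mol → 0.19741 mol Ca, 0.19741 mol O.
Al2O3: 29.18/101.961 = 0.28619 mol → 0.57238 mol Al, 0.85857 mol O.
SiO2: 54.39/60.083 = 0.90525 mol → 0.90525 mol Si, 1.81050 mol O.
Total oxygen = 2.95119 mol. Normalization factor = 8/2.95119 = 2.71077.
Si per 8 O = 0.90525 × 2.71077 = 2.454.

2.454 Si apfu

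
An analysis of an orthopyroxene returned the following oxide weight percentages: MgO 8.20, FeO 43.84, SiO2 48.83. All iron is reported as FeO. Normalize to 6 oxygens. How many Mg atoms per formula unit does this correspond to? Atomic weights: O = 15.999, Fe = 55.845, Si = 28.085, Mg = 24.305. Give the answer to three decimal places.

0.500 Mg apfu

8.20 wt% MgO ÷ 40.304 g/mol = 0.20345 mol, giving 0.20345 Mg and 0.20345 O.
43.84 wt% FeO ÷ 71.844 g/mol = 0.61021 mol, giving 0.61021 Fe and 0.61021 O.
48.83 wt% SiO2 ÷ 60.083 g/mol = 0.81271 mol, giving 0.81271 Si and 1.62542 O.
Oxygen sums to 2.43908; scaling by 6/2.43908 = 2.45994 puts the formula on 6 O.
Mg: 0.20345 × 2.45994 = 0.500 atoms per formula unit.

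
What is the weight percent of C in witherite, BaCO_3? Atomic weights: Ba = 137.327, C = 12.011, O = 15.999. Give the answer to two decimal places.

6.09 wt%

Molar mass of BaCO_3: 1*137.327 + 1*12.011 + 3*15.999 = 197.335 g/mol.
Mass of C per formula unit: 1 × 12.011 = 12.011 g.
Weight fraction C = 12.011 / 197.335 = 0.0609.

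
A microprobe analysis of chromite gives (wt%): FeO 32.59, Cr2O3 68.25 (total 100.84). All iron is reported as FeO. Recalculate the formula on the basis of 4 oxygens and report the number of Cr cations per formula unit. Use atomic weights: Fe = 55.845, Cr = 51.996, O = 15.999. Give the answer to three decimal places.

1.995 Cr apfu

32.59 wt% FeO ÷ 71.844 g/mol = 0.45362 mol, giving 0.45362 Fe and 0.45362 O.
68.25 wt% Cr2O3 ÷ 151.989 g/mol = 0.44905 mol, giving 0.89810 Cr and 1.34715 O.
Oxygen sums to 1.80077; scaling by 4/1.80077 = 2.22127 puts the formula on 4 O.
Cr: 0.89810 × 2.22127 = 1.995 atoms per formula unit.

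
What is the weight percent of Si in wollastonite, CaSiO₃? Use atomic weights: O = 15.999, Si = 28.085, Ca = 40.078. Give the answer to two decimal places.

24.18 weight percent

Formula mass = 1×40.078 + 1×28.085 + 3×15.999 = 116.160 g/mol, of which 28.085 g is Si.
So Si makes up 28.085/116.160 = 0.2418 of the mass, i.e. 24.18%.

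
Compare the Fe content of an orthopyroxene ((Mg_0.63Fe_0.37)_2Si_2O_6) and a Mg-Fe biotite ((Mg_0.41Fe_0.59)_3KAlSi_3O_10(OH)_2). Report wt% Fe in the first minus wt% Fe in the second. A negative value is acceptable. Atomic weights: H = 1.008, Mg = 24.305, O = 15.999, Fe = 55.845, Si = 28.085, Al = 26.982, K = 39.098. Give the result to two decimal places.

-2.45 percentage points

Fe in (Mg_0.63Fe_0.37)_2Si_2O_6: molar mass 224.114 g/mol; 0.74×55.845 = 41.325 g → 18.44 wt%.
Fe in (Mg_0.41Fe_0.59)_3KAlSi_3O_10(OH)_2: molar mass 473.080 g/mol; 1.77×55.845 = 98.846 g → 20.89 wt%.
Difference = 18.44 − 20.89 = -2.45 percentage points.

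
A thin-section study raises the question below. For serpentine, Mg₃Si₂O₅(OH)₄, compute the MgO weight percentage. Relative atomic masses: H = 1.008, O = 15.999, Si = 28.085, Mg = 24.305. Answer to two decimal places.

M(Mg₃Si₂O₅(OH)₄) = 277.108 g/mol; M(MgO) = 40.304 g/mol.
Moles MgO per formula unit = 3 Mg ÷ 1 = 3.0000.
MgO fraction = (3.0000 × 40.304) / 277.108 = 120.912/277.108 = 0.4363.

43.63 wt%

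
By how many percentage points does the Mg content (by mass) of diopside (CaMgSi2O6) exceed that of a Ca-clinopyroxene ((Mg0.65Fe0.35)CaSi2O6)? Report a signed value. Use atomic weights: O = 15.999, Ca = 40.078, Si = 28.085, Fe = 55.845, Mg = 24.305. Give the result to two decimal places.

4.28 percentage points

Mg in CaMgSi2O6: molar mass 216.547 g/mol; 1×24.305 = 24.305 g → 11.22 wt%.
Mg in (Mg0.65Fe0.35)CaSi2O6: molar mass 227.586 g/mol; 0.65×24.305 = 15.798 g → 6.94 wt%.
Difference = 11.22 − 6.94 = 4.28 percentage points.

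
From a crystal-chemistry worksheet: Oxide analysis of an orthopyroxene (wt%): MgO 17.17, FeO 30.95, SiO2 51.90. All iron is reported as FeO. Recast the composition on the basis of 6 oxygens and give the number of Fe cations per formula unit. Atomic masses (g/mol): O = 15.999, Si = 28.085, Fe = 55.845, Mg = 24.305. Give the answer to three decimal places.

MgO: 17.17/40.304 = 0.42601 mol → 0.42601 mol Mg, 0.42601 mol O.
FeO: 30.95/71.844 = 0.43079 mol → 0.43079 mol Fe, 0.43079 mol O.
SiO2: 51.90/60.083 = 0.86381 mol → 0.86381 mol Si, 1.72762 mol O.
Total oxygen = 2.58442 mol. Normalization factor = 6/2.58442 = 2.32160.
Fe per 6 O = 0.43079 × 2.32160 = 1.000.

1.000 Fe apfu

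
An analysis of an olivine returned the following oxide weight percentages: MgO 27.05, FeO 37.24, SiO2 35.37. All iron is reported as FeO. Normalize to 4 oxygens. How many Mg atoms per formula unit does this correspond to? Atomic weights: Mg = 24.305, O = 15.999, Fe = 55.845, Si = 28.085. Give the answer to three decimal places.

1.134 Mg apfu

27.05 wt% MgO ÷ 40.304 g/mol = 0.67115 mol, giving 0.67115 Mg and 0.67115 O.
37.24 wt% FeO ÷ 71.844 g/mol = 0.51835 mol, giving 0.51835 Fe and 0.51835 O.
35.37 wt% SiO2 ÷ 60.083 g/mol = 0.58869 mol, giving 0.58869 Si and 1.17738 O.
Oxygen sums to 2.36688; scaling by 4/2.36688 = 1.68999 puts the formula on 4 O.
Mg: 0.67115 × 1.68999 = 1.134 atoms per formula unit.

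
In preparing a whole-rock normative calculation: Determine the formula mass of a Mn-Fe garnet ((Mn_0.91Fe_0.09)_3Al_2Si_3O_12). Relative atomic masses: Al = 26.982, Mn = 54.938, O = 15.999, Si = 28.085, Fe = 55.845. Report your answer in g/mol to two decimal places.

The formula mass is the sum 2.73·54.938 + 0.27·55.845 + 2·26.982 + 3·28.085 + 12·15.999.

495.27 g/mol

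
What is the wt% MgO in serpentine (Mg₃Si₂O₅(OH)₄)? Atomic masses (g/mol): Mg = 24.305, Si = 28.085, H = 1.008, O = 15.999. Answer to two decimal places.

43.63 wt%

Molar mass of Mg₃Si₂O₅(OH)₄ = 3·24.305 + 2·28.085 + 9·15.999 + 4·1.008 = 277.108 g/mol.
Each formula unit contains 3 Mg, equivalent to 3/1 = 3.0000 mol MgO.
M(MgO) = 1×24.305 + 1×15.999 = 40.304 g/mol.
Mass of MgO per formula unit = 3.0000 × 40.304 = 120.912 g.
MgO wt% = 120.912 / 277.108 × 100 = 43.63%.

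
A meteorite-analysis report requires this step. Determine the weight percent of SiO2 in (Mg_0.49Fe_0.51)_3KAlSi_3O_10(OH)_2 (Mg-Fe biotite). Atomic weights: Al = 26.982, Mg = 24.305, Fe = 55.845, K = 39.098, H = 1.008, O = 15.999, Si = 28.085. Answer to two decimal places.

38.72 wt%

M((Mg_0.49Fe_0.51)_3KAlSi_3O_10(OH)_2) = 465.510 g/mol; M(SiO2) = 60.083 g/mol.
Moles SiO2 per formula unit = 3 Si ÷ 1 = 3.0000.
SiO2 fraction = (3.0000 × 60.083) / 465.510 = 180.249/465.510 = 0.3872.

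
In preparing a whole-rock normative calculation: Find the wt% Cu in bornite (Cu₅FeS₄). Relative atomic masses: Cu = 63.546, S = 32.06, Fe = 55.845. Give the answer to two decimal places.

M(Cu₅FeS₄) = 501.815 g/mol.
Cu contributes 5 × 63.546 = 317.730 g per mole.
317.730/501.815 = 0.6332 → 63.32%.

63.32 mass %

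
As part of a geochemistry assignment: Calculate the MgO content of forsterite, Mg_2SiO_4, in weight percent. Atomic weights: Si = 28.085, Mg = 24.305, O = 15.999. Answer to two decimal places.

57.29 wt%

Molar mass of Mg_2SiO_4 = 2·24.305 + 1·28.085 + 4·15.999 = 140.691 g/mol.
Each formula unit contains 2 Mg, equivalent to 2/1 = 2.0000 mol MgO.
M(MgO) = 1×24.305 + 1×15.999 = 40.304 g/mol.
Mass of MgO per formula unit = 2.0000 × 40.304 = 80.608 g.
MgO wt% = 80.608 / 140.691 × 100 = 57.29%.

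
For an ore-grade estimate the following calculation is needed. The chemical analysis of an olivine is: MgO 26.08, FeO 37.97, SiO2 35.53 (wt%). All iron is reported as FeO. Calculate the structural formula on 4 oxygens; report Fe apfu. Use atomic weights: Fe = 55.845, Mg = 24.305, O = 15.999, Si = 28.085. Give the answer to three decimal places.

0.896 Fe apfu

MgO (M=40.304): mol = 0.64708; Mg = 0.64708, O = 0.64708.
FeO (M=71.844): mol = 0.52851; Fe = 0.52851, O = 0.52851.
SiO2 (M=60.083): mol = 0.59135; Si = 0.59135, O = 1.18270.
ΣO = 2.35829; factor = 4/ΣO = 1.69614.
Fe apfu = 0.52851 × 1.69614 = 0.896.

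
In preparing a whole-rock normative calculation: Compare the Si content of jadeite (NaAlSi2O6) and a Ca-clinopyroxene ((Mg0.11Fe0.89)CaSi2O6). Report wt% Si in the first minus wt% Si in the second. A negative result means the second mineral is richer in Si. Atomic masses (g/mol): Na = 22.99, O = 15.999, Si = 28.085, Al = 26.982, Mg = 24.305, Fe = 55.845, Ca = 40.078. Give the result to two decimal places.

4.83 percentage points

First mineral: 56.170 g Si in 202.136 g formula = 27.79 wt% Si.
Second mineral: 56.170 g Si in 244.618 g formula = 22.96 wt% Si.
27.79% − 22.96% gives a difference of 4.83 percentage points.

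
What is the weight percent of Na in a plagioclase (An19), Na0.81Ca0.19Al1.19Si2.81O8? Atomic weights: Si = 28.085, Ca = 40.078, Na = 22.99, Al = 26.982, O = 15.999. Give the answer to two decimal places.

Molar mass of Na0.81Ca0.19Al1.19Si2.81O8: 0.81×22.99 + 0.19×40.078 + 1.19×26.982 + 2.81×28.085 + 8×15.999 = 265.256 g/mol.
Mass of Na per formula unit: 0.81 × 22.99 = 18.622 g.
Weight fraction Na = 18.622 / 265.256 = 0.0702.

7.02 weight percent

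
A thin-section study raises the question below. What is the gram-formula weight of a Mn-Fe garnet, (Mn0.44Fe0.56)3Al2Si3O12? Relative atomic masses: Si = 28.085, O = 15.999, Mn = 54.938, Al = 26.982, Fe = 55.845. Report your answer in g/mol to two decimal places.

496.54 g/mol

Mn: 1.32 × 54.938 = 72.5182
Fe: 1.68 × 55.845 = 93.8196
Al: 2 × 26.982 = 53.9640
Si: 3 × 28.085 = 84.2550
O: 12 × 15.999 = 191.9880
Summing the contributions gives the formula mass.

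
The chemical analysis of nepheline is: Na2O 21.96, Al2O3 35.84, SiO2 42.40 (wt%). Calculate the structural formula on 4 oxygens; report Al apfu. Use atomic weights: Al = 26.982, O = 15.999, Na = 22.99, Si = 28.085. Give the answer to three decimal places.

21.96 wt% Na2O ÷ 61.979 g/mol = 0.35431 mol, giving 0.70862 Na and 0.35431 O.
35.84 wt% Al2O3 ÷ 101.961 g/mol = 0.35151 mol, giving 0.70302 Al and 1.05453 O.
42.40 wt% SiO2 ÷ 60.083 g/mol = 0.70569 mol, giving 0.70569 Si and 1.41138 O.
Oxygen sums to 2.82022; scaling by 4/2.82022 = 1.41833 puts the formula on 4 O.
Al: 0.70302 × 1.41833 = 0.997 atoms per formula unit.

0.997 Al apfu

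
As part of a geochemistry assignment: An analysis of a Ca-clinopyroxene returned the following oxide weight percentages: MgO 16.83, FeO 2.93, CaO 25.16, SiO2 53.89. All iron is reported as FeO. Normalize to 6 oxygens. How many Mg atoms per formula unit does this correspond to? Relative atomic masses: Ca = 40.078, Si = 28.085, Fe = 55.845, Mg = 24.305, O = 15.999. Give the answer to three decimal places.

0.928 Mg apfu

MgO: 16.83/40.304 = 0.41758 mol → 0.41758 mol Mg, 0.41758 mol O.
FeO: 2.93/71.844 = 0.04078 mol → 0.04078 mol Fe, 0.04078 mol O.
CaO: 25.16/56.077 = 0.44867 mol → 0.44867 mol Ca, 0.44867 mol O.
SiO2: 53.89/60.083 = 0.89693 mol → 0.89693 mol Si, 1.79386 mol O.
Total oxygen = 2.70089 mol. Normalization factor = 6/2.70089 = 2.22149.
Mg per 6 O = 0.41758 × 2.22149 = 0.928.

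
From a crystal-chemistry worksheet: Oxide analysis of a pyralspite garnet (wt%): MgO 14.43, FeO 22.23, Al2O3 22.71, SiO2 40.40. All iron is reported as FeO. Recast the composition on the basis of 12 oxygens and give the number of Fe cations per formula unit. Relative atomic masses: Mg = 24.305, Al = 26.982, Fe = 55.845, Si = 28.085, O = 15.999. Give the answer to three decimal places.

1.385 Fe apfu

14.43 wt% MgO ÷ 40.304 g/mol = 0.35803 mol, giving 0.35803 Mg and 0.35803 O.
22.23 wt% FeO ÷ 71.844 g/mol = 0.30942 mol, giving 0.30942 Fe and 0.30942 O.
22.71 wt% Al2O3 ÷ 101.961 g/mol = 0.22273 mol, giving 0.44546 Al and 0.66819 O.
40.40 wt% SiO2 ÷ 60.083 g/mol = 0.67240 mol, giving 0.67240 Si and 1.34480 O.
Oxygen sums to 2.68044; scaling by 12/2.68044 = 4.47688 puts the formula on 12 O.
Fe: 0.30942 × 4.47688 = 1.385 atoms per formula unit.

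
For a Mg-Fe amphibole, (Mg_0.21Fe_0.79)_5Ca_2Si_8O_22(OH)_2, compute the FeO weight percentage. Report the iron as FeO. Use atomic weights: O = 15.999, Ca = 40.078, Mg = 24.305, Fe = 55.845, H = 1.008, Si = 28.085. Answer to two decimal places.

30.29 wt%

Formula mass = 936.936 g/mol.
3.95 Fe → 3.9500 mol FeO per formula unit; M(FeO) = 71.844, so FeO mass = 283.784 g.
283.784/936.936 × 100 = 30.29 wt%.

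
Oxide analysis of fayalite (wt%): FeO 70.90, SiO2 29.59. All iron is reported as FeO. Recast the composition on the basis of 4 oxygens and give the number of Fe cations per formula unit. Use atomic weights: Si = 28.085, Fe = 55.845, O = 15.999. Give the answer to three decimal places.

FeO (M=71.844): mol = 0.98686; Fe = 0.98686, O = 0.98686.
SiO2 (M=60.083): mol = 0.49249; Si = 0.49249, O = 0.98498.
ΣO = 1.97184; factor = 4/ΣO = 2.02856.
Fe apfu = 0.98686 × 2.02856 = 2.002.

2.002 Fe apfu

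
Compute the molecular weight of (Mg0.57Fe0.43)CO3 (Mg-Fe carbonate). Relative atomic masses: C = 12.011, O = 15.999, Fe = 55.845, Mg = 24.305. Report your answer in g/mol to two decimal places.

97.88 g/mol

M = 0.57(24.305) + 0.43(55.845) + 1(12.011) + 3(15.999)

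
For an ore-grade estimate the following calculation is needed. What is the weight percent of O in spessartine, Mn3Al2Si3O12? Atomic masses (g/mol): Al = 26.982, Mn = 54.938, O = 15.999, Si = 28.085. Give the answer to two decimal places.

38.78 mass %

Molar mass of Mn3Al2Si3O12: 3·54.938 + 2·26.982 + 3·28.085 + 12·15.999 = 495.021 g/mol.
Mass of O per formula unit: 12 × 15.999 = 191.988 g.
Weight fraction O = 191.988 / 495.021 = 0.3878.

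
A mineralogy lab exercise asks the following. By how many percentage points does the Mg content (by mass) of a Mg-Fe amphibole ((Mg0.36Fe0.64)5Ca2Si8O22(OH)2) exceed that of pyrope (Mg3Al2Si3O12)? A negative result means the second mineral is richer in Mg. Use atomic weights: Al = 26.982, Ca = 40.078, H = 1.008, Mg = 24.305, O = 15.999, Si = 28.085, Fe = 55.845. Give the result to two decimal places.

First mineral: 43.749 g Mg in 913.281 g formula = 4.79 wt% Mg.
Second mineral: 72.915 g Mg in 403.122 g formula = 18.09 wt% Mg.
4.79% − 18.09% gives a difference of -13.30 percentage points.

-13.30 percentage points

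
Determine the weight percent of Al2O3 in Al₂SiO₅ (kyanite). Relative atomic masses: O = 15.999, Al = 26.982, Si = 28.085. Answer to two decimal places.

M(Al₂SiO₅) = 162.044 g/mol; M(Al2O3) = 101.961 g/mol.
Moles Al2O3 per formula unit = 2 Al ÷ 2 = 1.0000.
Al2O3 fraction = (1.0000 × 101.961) / 162.044 = 101.961/162.044 = 0.6292.

62.92 wt%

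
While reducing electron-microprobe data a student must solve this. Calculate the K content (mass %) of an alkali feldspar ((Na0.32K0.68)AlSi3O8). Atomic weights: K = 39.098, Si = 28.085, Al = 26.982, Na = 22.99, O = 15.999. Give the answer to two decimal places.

Molar mass of (Na0.32K0.68)AlSi3O8: 0.32·22.99 + 0.68·39.098 + 1·26.982 + 3·28.085 + 8·15.999 = 273.172 g/mol.
Mass of K per formula unit: 0.68 × 39.098 = 26.587 g.
Weight fraction K = 26.587 / 273.172 = 0.0973.

9.73 mass %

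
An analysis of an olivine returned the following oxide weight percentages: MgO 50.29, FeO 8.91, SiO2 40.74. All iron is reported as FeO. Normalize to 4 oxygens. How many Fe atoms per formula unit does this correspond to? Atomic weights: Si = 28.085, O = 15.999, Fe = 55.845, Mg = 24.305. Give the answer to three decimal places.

0.182 Fe apfu

MgO (M=40.304): mol = 1.24777; Mg = 1.24777, O = 1.24777.
FeO (M=71.844): mol = 0.12402; Fe = 0.12402, O = 0.12402.
SiO2 (M=60.083): mol = 0.67806; Si = 0.67806, O = 1.35612.
ΣO = 2.72791; factor = 4/ΣO = 1.46632.
Fe apfu = 0.12402 × 1.46632 = 0.182.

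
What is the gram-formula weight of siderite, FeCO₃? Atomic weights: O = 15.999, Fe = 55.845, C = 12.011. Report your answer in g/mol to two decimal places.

115.85 g/mol

Fe: 1 × 55.845 = 55.8450
C: 1 × 12.011 = 12.0110
O: 3 × 15.999 = 47.9970
Summing the contributions gives the formula mass.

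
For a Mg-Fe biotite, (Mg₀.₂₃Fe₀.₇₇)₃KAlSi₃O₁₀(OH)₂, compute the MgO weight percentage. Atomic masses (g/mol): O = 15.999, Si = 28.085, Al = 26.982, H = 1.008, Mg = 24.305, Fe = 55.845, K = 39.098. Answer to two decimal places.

M((Mg₀.₂₃Fe₀.₇₇)₃KAlSi₃O₁₀(OH)₂) = 490.111 g/mol; M(MgO) = 40.304 g/mol.
Moles MgO per formula unit = 0.69 Mg ÷ 1 = 0.6900.
MgO fraction = (0.6900 × 40.304) / 490.111 = 27.810/490.111 = 0.0567.

5.67 wt%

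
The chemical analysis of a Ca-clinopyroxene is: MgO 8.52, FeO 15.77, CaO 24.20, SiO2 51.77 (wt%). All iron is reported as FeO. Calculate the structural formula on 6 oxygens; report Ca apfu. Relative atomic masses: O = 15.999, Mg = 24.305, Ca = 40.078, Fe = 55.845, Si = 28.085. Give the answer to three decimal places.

1.001 Ca apfu

8.52 wt% MgO ÷ 40.304 g/mol = 0.21139 mol, giving 0.21139 Mg and 0.21139 O.
15.77 wt% FeO ÷ 71.844 g/mol = 0.21950 mol, giving 0.21950 Fe and 0.21950 O.
24.20 wt% CaO ÷ 56.077 g/mol = 0.43155 mol, giving 0.43155 Ca and 0.43155 O.
51.77 wt% SiO2 ÷ 60.083 g/mol = 0.86164 mol, giving 0.86164 Si and 1.72328 O.
Oxygen sums to 2.58572; scaling by 6/2.58572 = 2.32044 puts the formula on 6 O.
Ca: 0.43155 × 2.32044 = 1.001 atoms per formula unit.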